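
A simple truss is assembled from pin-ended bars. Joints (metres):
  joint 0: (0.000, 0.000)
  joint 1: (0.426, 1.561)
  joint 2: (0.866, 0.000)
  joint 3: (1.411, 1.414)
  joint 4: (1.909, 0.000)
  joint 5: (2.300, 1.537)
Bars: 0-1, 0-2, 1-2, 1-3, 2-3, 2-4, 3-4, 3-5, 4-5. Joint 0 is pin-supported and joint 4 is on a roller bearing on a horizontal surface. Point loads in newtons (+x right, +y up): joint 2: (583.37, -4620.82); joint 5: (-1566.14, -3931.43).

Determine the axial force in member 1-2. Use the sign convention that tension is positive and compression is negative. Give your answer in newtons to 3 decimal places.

N=6 nodes, M=9 members, R=3 reactions → 2N=12, M+R=12
member 0 (0-1): L=1.6181, (cx,cy)=(0.2633,0.9647)
member 1 (0-2): L=0.8660, (cx,cy)=(1.0000,0.0000)
member 2 (1-2): L=1.6218, (cx,cy)=(0.2713,-0.9625)
member 3 (1-3): L=0.9959, (cx,cy)=(0.9890,-0.1476)
member 4 (2-3): L=1.5154, (cx,cy)=(0.3596,0.9331)
member 5 (2-4): L=1.0430, (cx,cy)=(1.0000,0.0000)
member 6 (3-4): L=1.4991, (cx,cy)=(0.3322,-0.9432)
member 7 (3-5): L=0.8975, (cx,cy)=(0.9906,0.1371)
member 8 (4-5): L=1.5860, (cx,cy)=(0.2465,0.9691)
solve A·x = −loads:
  F[0-1] = -3089.3361 N (compression)
  F[0-2] = -169.4273 N (compression)
  F[1-2] = +3364.1070 N (tension)
  F[1-3] = -1745.1371 N (compression)
  F[2-3] = +1482.0469 N (tension)
  F[2-4] = -373.1249 N (compression)
  F[3-4] = -1825.2977 N (compression)
  F[3-5] = -592.2545 N (compression)
  F[4-5] = -3972.8924 N (compression)
  Rx@0 = +982.7700 N
  Ry@0 = +2980.3475 N
  Ry@4 = +5571.9025 N

3364.107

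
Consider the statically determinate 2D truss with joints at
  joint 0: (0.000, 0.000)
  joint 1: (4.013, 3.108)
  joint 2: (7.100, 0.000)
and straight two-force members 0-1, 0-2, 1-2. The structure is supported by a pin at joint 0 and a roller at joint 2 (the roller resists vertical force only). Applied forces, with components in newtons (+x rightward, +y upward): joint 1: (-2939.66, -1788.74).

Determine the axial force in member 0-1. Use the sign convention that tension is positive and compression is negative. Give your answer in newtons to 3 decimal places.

N=3 nodes, M=3 members, R=3 reactions → 2N=6, M+R=6
member 0 (0-1): L=5.0758, (cx,cy)=(0.7906,0.6123)
member 1 (0-2): L=7.1000, (cx,cy)=(1.0000,0.0000)
member 2 (1-2): L=4.3806, (cx,cy)=(0.7047,-0.7095)
solve A·x = −loads:
  F[0-1] = -3371.7052 N (compression)
  F[0-2] = -273.9462 N (compression)
  F[1-2] = +388.7385 N (tension)
  Rx@0 = +2939.6600 N
  Ry@0 = +2064.5498 N
  Ry@2 = -275.8098 N

-3371.705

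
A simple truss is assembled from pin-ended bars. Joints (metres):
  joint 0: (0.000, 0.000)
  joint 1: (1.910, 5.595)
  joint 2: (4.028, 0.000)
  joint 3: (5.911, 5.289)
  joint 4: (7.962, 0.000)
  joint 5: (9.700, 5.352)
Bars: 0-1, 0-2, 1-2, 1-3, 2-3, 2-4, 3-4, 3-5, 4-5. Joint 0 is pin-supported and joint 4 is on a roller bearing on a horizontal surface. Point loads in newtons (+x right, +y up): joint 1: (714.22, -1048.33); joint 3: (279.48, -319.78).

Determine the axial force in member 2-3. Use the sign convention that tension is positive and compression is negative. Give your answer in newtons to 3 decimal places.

871.255

N=6 nodes, M=9 members, R=3 reactions → 2N=12, M+R=12
member 0 (0-1): L=5.9120, (cx,cy)=(0.3231,0.9464)
member 1 (0-2): L=4.0280, (cx,cy)=(1.0000,0.0000)
member 2 (1-2): L=5.9825, (cx,cy)=(0.3540,-0.9352)
member 3 (1-3): L=4.0127, (cx,cy)=(0.9971,-0.0763)
member 4 (2-3): L=5.6142, (cx,cy)=(0.3354,0.9421)
member 5 (2-4): L=3.9340, (cx,cy)=(1.0000,0.0000)
member 6 (3-4): L=5.6728, (cx,cy)=(0.3616,-0.9324)
member 7 (3-5): L=3.7895, (cx,cy)=(0.9999,0.0166)
member 8 (4-5): L=5.6271, (cx,cy)=(0.3089,0.9511)
solve A·x = −loads:
  F[0-1] = -202.5380 N (compression)
  F[0-2] = +1059.1339 N (tension)
  F[1-2] = -877.6299 N (compression)
  F[1-3] = -470.3123 N (compression)
  F[2-3] = +871.2546 N (tension)
  F[2-4] = +456.2043 N (tension)
  F[3-4] = -1261.7913 N (compression)
  F[3-5] = -0.0000 N (compression)
  F[4-5] = +0.0000 N (tension)
  Rx@0 = -993.7000 N
  Ry@0 = +191.6769 N
  Ry@4 = +1176.4331 N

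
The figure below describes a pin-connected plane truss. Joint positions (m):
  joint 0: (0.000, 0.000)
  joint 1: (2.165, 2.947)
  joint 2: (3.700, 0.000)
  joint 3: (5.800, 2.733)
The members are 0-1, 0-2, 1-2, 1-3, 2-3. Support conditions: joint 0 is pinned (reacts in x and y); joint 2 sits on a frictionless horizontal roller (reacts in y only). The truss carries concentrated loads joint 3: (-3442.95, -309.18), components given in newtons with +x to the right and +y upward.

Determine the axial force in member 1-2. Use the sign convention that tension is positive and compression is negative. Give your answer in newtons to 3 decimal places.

N=4 nodes, M=5 members, R=3 reactions → 2N=8, M+R=8
member 0 (0-1): L=3.6568, (cx,cy)=(0.5921,0.8059)
member 1 (0-2): L=3.7000, (cx,cy)=(1.0000,0.0000)
member 2 (1-2): L=3.3228, (cx,cy)=(0.4620,-0.8869)
member 3 (1-3): L=3.6413, (cx,cy)=(0.9983,-0.0588)
member 4 (2-3): L=3.4466, (cx,cy)=(0.6093,0.7929)
solve A·x = −loads:
  F[0-1] = -2937.8937 N (compression)
  F[0-2] = -1703.5669 N (compression)
  F[1-2] = +2873.1386 N (tension)
  F[1-3] = -3071.9653 N (compression)
  F[2-3] = -617.5950 N (compression)
  Rx@0 = +3442.9500 N
  Ry@0 = +2367.6498 N
  Ry@2 = -2058.4698 N

2873.139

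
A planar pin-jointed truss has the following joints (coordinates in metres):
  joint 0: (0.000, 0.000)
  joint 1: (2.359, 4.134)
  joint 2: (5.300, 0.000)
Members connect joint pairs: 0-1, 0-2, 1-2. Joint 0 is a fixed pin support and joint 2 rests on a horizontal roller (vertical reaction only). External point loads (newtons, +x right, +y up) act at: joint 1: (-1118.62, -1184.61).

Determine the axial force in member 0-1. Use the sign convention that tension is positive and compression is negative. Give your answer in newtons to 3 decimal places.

-1761.427

N=3 nodes, M=3 members, R=3 reactions → 2N=6, M+R=6
member 0 (0-1): L=4.7597, (cx,cy)=(0.4956,0.8685)
member 1 (0-2): L=5.3000, (cx,cy)=(1.0000,0.0000)
member 2 (1-2): L=5.0734, (cx,cy)=(0.5797,-0.8148)
solve A·x = −loads:
  F[0-1] = -1761.4270 N (compression)
  F[0-2] = -245.6243 N (compression)
  F[1-2] = +423.7169 N (tension)
  Rx@0 = +1118.6200 N
  Ry@0 = +1529.8704 N
  Ry@2 = -345.2604 N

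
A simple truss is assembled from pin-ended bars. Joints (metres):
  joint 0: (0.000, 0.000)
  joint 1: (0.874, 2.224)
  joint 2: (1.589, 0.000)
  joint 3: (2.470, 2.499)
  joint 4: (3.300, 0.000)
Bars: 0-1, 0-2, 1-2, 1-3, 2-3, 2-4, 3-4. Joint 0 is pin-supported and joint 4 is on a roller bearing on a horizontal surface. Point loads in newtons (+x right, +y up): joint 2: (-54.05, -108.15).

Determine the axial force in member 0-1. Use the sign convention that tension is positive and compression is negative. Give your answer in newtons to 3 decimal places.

N=5 nodes, M=7 members, R=3 reactions → 2N=10, M+R=10
member 0 (0-1): L=2.3896, (cx,cy)=(0.3658,0.9307)
member 1 (0-2): L=1.5890, (cx,cy)=(1.0000,0.0000)
member 2 (1-2): L=2.3361, (cx,cy)=(0.3061,-0.9520)
member 3 (1-3): L=1.6195, (cx,cy)=(0.9855,0.1698)
member 4 (2-3): L=2.6497, (cx,cy)=(0.3325,0.9431)
member 5 (2-4): L=1.7110, (cx,cy)=(1.0000,0.0000)
member 6 (3-4): L=2.6332, (cx,cy)=(0.3152,-0.9490)
solve A·x = −loads:
  F[0-1] = -60.2487 N (compression)
  F[0-2] = -32.0137 N (compression)
  F[1-2] = +52.0301 N (tension)
  F[1-3] = -38.5203 N (compression)
  F[2-3] = +62.1527 N (tension)
  F[2-4] = +17.2961 N (tension)
  F[3-4] = -54.8730 N (compression)
  Rx@0 = +54.0500 N
  Ry@0 = +56.0741 N
  Ry@4 = +52.0759 N

-60.249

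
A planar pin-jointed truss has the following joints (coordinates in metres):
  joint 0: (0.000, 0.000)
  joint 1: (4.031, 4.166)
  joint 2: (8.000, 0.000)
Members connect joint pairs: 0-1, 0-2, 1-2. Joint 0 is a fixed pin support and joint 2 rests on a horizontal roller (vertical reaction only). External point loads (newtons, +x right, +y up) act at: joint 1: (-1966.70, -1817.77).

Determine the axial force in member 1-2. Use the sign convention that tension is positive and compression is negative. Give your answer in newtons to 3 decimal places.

N=3 nodes, M=3 members, R=3 reactions → 2N=6, M+R=6
member 0 (0-1): L=5.7969, (cx,cy)=(0.6954,0.7187)
member 1 (0-2): L=8.0000, (cx,cy)=(1.0000,0.0000)
member 2 (1-2): L=5.7540, (cx,cy)=(0.6898,-0.7240)
solve A·x = −loads:
  F[0-1] = -2680.0067 N (compression)
  F[0-2] = -103.1122 N (compression)
  F[1-2] = +149.4855 N (tension)
  Rx@0 = +1966.7000 N
  Ry@0 = +1926.0002 N
  Ry@2 = -108.2302 N

149.485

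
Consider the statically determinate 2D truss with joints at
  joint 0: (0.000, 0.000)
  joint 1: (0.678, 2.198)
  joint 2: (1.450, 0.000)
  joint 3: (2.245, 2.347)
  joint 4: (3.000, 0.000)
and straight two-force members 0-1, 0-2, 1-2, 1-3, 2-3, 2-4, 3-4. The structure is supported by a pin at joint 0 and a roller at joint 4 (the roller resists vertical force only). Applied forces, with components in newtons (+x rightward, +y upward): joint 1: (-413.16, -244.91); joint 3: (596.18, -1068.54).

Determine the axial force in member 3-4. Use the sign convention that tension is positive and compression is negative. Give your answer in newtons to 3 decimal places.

N=5 nodes, M=7 members, R=3 reactions → 2N=10, M+R=10
member 0 (0-1): L=2.3002, (cx,cy)=(0.2948,0.9556)
member 1 (0-2): L=1.4500, (cx,cy)=(1.0000,0.0000)
member 2 (1-2): L=2.3296, (cx,cy)=(0.3314,-0.9435)
member 3 (1-3): L=1.5741, (cx,cy)=(0.9955,0.0947)
member 4 (2-3): L=2.4780, (cx,cy)=(0.3208,0.9471)
member 5 (2-4): L=1.5500, (cx,cy)=(1.0000,0.0000)
member 6 (3-4): L=2.4654, (cx,cy)=(0.3062,-0.9520)
solve A·x = −loads:
  F[0-1] = -308.4784 N (compression)
  F[0-2] = +273.9464 N (tension)
  F[1-2] = +82.5669 N (tension)
  F[1-3] = +296.2023 N (tension)
  F[2-3] = -82.2494 N (compression)
  F[2-4] = +327.6953 N (tension)
  F[3-4] = -1070.0871 N (compression)
  Rx@0 = -183.0200 N
  Ry@0 = +294.7733 N
  Ry@4 = +1018.6767 N

-1070.087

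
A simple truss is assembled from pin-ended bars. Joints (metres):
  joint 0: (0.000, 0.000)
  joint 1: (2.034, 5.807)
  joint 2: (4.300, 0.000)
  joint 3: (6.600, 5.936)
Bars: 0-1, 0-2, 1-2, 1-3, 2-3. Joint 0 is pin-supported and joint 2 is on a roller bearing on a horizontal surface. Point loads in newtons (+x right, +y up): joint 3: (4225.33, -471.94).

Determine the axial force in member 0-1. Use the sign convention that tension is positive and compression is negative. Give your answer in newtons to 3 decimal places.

6447.853

N=4 nodes, M=5 members, R=3 reactions → 2N=8, M+R=8
member 0 (0-1): L=6.1529, (cx,cy)=(0.3306,0.9438)
member 1 (0-2): L=4.3000, (cx,cy)=(1.0000,0.0000)
member 2 (1-2): L=6.2335, (cx,cy)=(0.3635,-0.9316)
member 3 (1-3): L=4.5678, (cx,cy)=(0.9996,0.0282)
member 4 (2-3): L=6.3660, (cx,cy)=(0.3613,0.9325)
solve A·x = −loads:
  F[0-1] = +6447.8534 N (tension)
  F[0-2] = +2093.8319 N (tension)
  F[1-2] = -6397.0868 N (compression)
  F[1-3] = +4458.7590 N (tension)
  F[2-3] = -641.1696 N (compression)
  Rx@0 = -4225.3300 N
  Ry@0 = -6085.3537 N
  Ry@2 = +6557.2937 N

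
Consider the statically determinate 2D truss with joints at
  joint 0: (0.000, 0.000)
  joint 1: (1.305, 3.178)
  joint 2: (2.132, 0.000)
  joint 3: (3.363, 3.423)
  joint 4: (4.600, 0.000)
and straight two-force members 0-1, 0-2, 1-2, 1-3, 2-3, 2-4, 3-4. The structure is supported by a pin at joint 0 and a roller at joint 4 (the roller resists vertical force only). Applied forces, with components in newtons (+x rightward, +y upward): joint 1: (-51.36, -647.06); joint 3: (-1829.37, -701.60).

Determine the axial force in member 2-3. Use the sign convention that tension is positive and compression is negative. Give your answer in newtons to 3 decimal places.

-1348.064

N=5 nodes, M=7 members, R=3 reactions → 2N=10, M+R=10
member 0 (0-1): L=3.4355, (cx,cy)=(0.3799,0.9250)
member 1 (0-2): L=2.1320, (cx,cy)=(1.0000,0.0000)
member 2 (1-2): L=3.2838, (cx,cy)=(0.2518,-0.9678)
member 3 (1-3): L=2.0725, (cx,cy)=(0.9930,0.1182)
member 4 (2-3): L=3.6376, (cx,cy)=(0.3384,0.9410)
member 5 (2-4): L=2.4680, (cx,cy)=(1.0000,0.0000)
member 6 (3-4): L=3.6397, (cx,cy)=(0.3399,-0.9405)
solve A·x = −loads:
  F[0-1] = -2214.9554 N (compression)
  F[0-2] = -1039.3646 N (compression)
  F[1-2] = +1310.7753 N (tension)
  F[1-3] = -1128.0194 N (compression)
  F[2-3] = -1348.0643 N (compression)
  F[2-4] = -253.0643 N (compression)
  F[3-4] = +744.5976 N (tension)
  Rx@0 = +1880.7300 N
  Ry@0 = +2048.9342 N
  Ry@4 = -700.2742 N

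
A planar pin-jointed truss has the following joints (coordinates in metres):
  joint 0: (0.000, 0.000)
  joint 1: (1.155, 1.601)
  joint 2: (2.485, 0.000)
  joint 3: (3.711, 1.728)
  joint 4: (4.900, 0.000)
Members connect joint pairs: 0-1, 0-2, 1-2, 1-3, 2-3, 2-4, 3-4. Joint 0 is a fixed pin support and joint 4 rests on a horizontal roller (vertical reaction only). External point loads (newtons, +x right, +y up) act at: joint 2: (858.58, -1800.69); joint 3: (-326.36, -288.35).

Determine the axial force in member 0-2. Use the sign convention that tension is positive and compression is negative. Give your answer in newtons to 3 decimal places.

N=5 nodes, M=7 members, R=3 reactions → 2N=10, M+R=10
member 0 (0-1): L=1.9741, (cx,cy)=(0.5851,0.8110)
member 1 (0-2): L=2.4850, (cx,cy)=(1.0000,0.0000)
member 2 (1-2): L=2.0814, (cx,cy)=(0.6390,-0.7692)
member 3 (1-3): L=2.5592, (cx,cy)=(0.9988,0.0496)
member 4 (2-3): L=2.1187, (cx,cy)=(0.5786,0.8156)
member 5 (2-4): L=2.4150, (cx,cy)=(1.0000,0.0000)
member 6 (3-4): L=2.0975, (cx,cy)=(0.5669,-0.8238)
solve A·x = −loads:
  F[0-1] = -1322.5177 N (compression)
  F[0-2] = +1305.9790 N (tension)
  F[1-2] = +1291.0813 N (tension)
  F[1-3] = -1600.7350 N (compression)
  F[2-3] = +990.1971 N (tension)
  F[2-4] = +699.4294 N (tension)
  F[3-4] = -1233.8825 N (compression)
  Rx@0 = -532.2200 N
  Ry@0 = +1072.5438 N
  Ry@4 = +1016.4962 N

1305.979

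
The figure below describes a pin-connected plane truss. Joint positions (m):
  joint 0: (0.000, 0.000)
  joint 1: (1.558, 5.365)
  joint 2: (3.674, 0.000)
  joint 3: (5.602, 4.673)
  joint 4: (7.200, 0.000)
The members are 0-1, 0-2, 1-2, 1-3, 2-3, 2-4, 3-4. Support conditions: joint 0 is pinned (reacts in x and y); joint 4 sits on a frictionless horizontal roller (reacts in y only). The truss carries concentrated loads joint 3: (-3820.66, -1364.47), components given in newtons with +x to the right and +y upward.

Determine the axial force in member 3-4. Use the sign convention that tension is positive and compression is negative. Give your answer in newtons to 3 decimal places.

1498.704

N=5 nodes, M=7 members, R=3 reactions → 2N=10, M+R=10
member 0 (0-1): L=5.5866, (cx,cy)=(0.2789,0.9603)
member 1 (0-2): L=3.6740, (cx,cy)=(1.0000,0.0000)
member 2 (1-2): L=5.7672, (cx,cy)=(0.3669,-0.9303)
member 3 (1-3): L=4.1028, (cx,cy)=(0.9857,-0.1687)
member 4 (2-3): L=5.0551, (cx,cy)=(0.3814,0.9244)
member 5 (2-4): L=3.5260, (cx,cy)=(1.0000,0.0000)
member 6 (3-4): L=4.9387, (cx,cy)=(0.3236,-0.9462)
solve A·x = −loads:
  F[0-1] = -2897.5063 N (compression)
  F[0-2] = -3012.6051 N (compression)
  F[1-2] = +3367.0360 N (tension)
  F[1-3] = -2073.1284 N (compression)
  F[2-3] = -3388.3366 N (compression)
  F[2-4] = -484.9333 N (compression)
  F[3-4] = +1498.7041 N (tension)
  Rx@0 = +3820.6600 N
  Ry@0 = +2782.5510 N
  Ry@4 = -1418.0810 N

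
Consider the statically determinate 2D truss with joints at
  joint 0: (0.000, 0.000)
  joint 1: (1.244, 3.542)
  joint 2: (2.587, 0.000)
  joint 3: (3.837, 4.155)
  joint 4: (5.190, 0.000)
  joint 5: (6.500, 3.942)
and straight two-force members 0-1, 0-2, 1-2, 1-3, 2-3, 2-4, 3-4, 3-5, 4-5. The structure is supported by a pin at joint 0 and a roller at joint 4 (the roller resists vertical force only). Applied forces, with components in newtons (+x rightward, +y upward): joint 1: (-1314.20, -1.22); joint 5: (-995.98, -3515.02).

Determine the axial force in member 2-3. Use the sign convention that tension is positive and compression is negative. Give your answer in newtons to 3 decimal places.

N=6 nodes, M=9 members, R=3 reactions → 2N=12, M+R=12
member 0 (0-1): L=3.7541, (cx,cy)=(0.3314,0.9435)
member 1 (0-2): L=2.5870, (cx,cy)=(1.0000,0.0000)
member 2 (1-2): L=3.7881, (cx,cy)=(0.3545,-0.9350)
member 3 (1-3): L=2.6645, (cx,cy)=(0.9732,0.2301)
member 4 (2-3): L=4.3390, (cx,cy)=(0.2881,0.9576)
member 5 (2-4): L=2.6030, (cx,cy)=(1.0000,0.0000)
member 6 (3-4): L=4.3697, (cx,cy)=(0.3096,-0.9509)
member 7 (3-5): L=2.6715, (cx,cy)=(0.9968,-0.0797)
member 8 (4-5): L=4.1540, (cx,cy)=(0.3154,0.9490)
solve A·x = −loads:
  F[0-1] = -813.0234 N (compression)
  F[0-2] = -2040.7679 N (compression)
  F[1-2] = +994.1161 N (tension)
  F[1-3] = +711.4227 N (tension)
  F[2-3] = -970.6946 N (compression)
  F[2-4] = -1408.6738 N (compression)
  F[3-4] = +791.3459 N (tension)
  F[3-5] = +168.2053 N (tension)
  F[4-5] = -3689.8978 N (compression)
  Rx@0 = +2310.1800 N
  Ry@0 = +767.0881 N
  Ry@4 = +2749.1519 N

-970.695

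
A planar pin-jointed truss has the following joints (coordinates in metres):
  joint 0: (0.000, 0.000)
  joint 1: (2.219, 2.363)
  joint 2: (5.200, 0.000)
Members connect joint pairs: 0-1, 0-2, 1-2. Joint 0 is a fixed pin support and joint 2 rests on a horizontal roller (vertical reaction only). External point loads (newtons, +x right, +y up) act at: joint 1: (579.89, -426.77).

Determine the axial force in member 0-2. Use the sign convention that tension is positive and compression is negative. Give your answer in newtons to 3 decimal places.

N=3 nodes, M=3 members, R=3 reactions → 2N=6, M+R=6
member 0 (0-1): L=3.2416, (cx,cy)=(0.6845,0.7290)
member 1 (0-2): L=5.2000, (cx,cy)=(1.0000,0.0000)
member 2 (1-2): L=3.8040, (cx,cy)=(0.7837,-0.6212)
solve A·x = −loads:
  F[0-1] = +25.8739 N (tension)
  F[0-2] = +562.1781 N (tension)
  F[1-2] = -717.3782 N (compression)
  Rx@0 = -579.8900 N
  Ry@0 = -18.8613 N
  Ry@2 = +445.6313 N

562.178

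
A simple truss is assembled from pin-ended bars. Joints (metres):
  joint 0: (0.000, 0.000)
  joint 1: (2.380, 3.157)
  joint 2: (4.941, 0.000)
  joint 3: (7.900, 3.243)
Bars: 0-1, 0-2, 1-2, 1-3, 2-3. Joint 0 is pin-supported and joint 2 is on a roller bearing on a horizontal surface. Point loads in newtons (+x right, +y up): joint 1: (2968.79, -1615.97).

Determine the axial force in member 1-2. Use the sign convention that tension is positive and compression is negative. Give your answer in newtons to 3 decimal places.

-3444.829

N=4 nodes, M=5 members, R=3 reactions → 2N=8, M+R=8
member 0 (0-1): L=3.9536, (cx,cy)=(0.6020,0.7985)
member 1 (0-2): L=4.9410, (cx,cy)=(1.0000,0.0000)
member 2 (1-2): L=4.0651, (cx,cy)=(0.6300,-0.7766)
member 3 (1-3): L=5.5207, (cx,cy)=(0.9999,0.0156)
member 4 (2-3): L=4.3901, (cx,cy)=(0.6740,0.7387)
solve A·x = −loads:
  F[0-1] = +1326.5876 N (tension)
  F[0-2] = +2170.2093 N (tension)
  F[1-2] = -3444.8287 N (compression)
  F[1-3] = -0.0000 N (compression)
  F[2-3] = -0.0000 N (compression)
  Rx@0 = -2968.7900 N
  Ry@0 = -1059.2938 N
  Ry@2 = +2675.2638 N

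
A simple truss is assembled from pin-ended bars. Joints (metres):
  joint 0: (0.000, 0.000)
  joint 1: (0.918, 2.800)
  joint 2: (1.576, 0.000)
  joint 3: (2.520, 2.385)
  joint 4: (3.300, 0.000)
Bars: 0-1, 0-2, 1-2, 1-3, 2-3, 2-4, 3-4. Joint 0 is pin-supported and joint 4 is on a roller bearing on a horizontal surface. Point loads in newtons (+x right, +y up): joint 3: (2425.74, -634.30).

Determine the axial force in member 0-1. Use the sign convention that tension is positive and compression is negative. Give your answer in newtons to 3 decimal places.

1687.190

N=5 nodes, M=7 members, R=3 reactions → 2N=10, M+R=10
member 0 (0-1): L=2.9466, (cx,cy)=(0.3115,0.9502)
member 1 (0-2): L=1.5760, (cx,cy)=(1.0000,0.0000)
member 2 (1-2): L=2.8763, (cx,cy)=(0.2288,-0.9735)
member 3 (1-3): L=1.6549, (cx,cy)=(0.9680,-0.2508)
member 4 (2-3): L=2.5650, (cx,cy)=(0.3680,0.9298)
member 5 (2-4): L=1.7240, (cx,cy)=(1.0000,0.0000)
member 6 (3-4): L=2.5093, (cx,cy)=(0.3108,-0.9505)
solve A·x = −loads:
  F[0-1] = +1687.1896 N (tension)
  F[0-2] = +1900.1119 N (tension)
  F[1-2] = -1902.5954 N (compression)
  F[1-3] = +992.5988 N (tension)
  F[2-3] = +1991.9452 N (tension)
  F[2-4] = +731.7685 N (tension)
  F[3-4] = -2354.1441 N (compression)
  Rx@0 = -2425.7400 N
  Ry@0 = -1603.2230 N
  Ry@4 = +2237.5230 N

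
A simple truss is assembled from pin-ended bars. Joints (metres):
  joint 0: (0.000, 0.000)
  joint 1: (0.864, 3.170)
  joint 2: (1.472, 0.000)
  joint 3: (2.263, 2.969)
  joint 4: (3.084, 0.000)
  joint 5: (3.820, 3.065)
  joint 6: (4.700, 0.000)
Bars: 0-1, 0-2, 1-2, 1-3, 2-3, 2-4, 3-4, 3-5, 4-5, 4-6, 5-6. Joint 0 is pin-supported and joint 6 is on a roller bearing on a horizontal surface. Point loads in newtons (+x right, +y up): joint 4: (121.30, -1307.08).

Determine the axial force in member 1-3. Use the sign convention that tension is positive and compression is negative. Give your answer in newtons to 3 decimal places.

N=7 nodes, M=11 members, R=3 reactions → 2N=14, M+R=14
member 0 (0-1): L=3.2856, (cx,cy)=(0.2630,0.9648)
member 1 (0-2): L=1.4720, (cx,cy)=(1.0000,0.0000)
member 2 (1-2): L=3.2278, (cx,cy)=(0.1884,-0.9821)
member 3 (1-3): L=1.4134, (cx,cy)=(0.9898,-0.1422)
member 4 (2-3): L=3.0726, (cx,cy)=(0.2574,0.9663)
member 5 (2-4): L=1.6120, (cx,cy)=(1.0000,0.0000)
member 6 (3-4): L=3.0804, (cx,cy)=(0.2665,-0.9638)
member 7 (3-5): L=1.5600, (cx,cy)=(0.9981,0.0615)
member 8 (4-5): L=3.1521, (cx,cy)=(0.2335,0.9724)
member 9 (4-6): L=1.6160, (cx,cy)=(1.0000,0.0000)
member 10 (5-6): L=3.1888, (cx,cy)=(0.2760,-0.9612)
solve A·x = −loads:
  F[0-1] = -465.8067 N (compression)
  F[0-2] = +243.7899 N (tension)
  F[1-2] = +488.9990 N (tension)
  F[1-3] = -216.8036 N (compression)
  F[2-3] = -496.9971 N (compression)
  F[2-4] = +463.8469 N (tension)
  F[3-4] = +436.9166 N (tension)
  F[3-5] = -459.8663 N (compression)
  F[4-5] = +911.1528 N (tension)
  F[4-6] = +246.2470 N (tension)
  F[5-6] = -892.3173 N (compression)
  Rx@0 = -121.3000 N
  Ry@0 = +449.4130 N
  Ry@6 = +857.6670 N

-216.804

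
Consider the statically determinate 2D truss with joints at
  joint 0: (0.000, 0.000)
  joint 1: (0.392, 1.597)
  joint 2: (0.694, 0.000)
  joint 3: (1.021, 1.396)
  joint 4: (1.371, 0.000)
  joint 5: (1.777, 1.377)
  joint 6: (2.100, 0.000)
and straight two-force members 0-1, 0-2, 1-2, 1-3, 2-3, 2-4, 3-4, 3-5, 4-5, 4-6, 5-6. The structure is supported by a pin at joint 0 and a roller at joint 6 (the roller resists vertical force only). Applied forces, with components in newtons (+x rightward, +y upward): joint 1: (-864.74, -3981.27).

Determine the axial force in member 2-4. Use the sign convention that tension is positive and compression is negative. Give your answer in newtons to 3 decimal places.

66.128

N=7 nodes, M=11 members, R=3 reactions → 2N=14, M+R=14
member 0 (0-1): L=1.6444, (cx,cy)=(0.2384,0.9712)
member 1 (0-2): L=0.6940, (cx,cy)=(1.0000,0.0000)
member 2 (1-2): L=1.6253, (cx,cy)=(0.1858,-0.9826)
member 3 (1-3): L=0.6603, (cx,cy)=(0.9525,-0.3044)
member 4 (2-3): L=1.4338, (cx,cy)=(0.2281,0.9736)
member 5 (2-4): L=0.6770, (cx,cy)=(1.0000,0.0000)
member 6 (3-4): L=1.4392, (cx,cy)=(0.2432,-0.9700)
member 7 (3-5): L=0.7562, (cx,cy)=(0.9997,-0.0251)
member 8 (4-5): L=1.4356, (cx,cy)=(0.2828,0.9592)
member 9 (4-6): L=0.7290, (cx,cy)=(1.0000,0.0000)
member 10 (5-6): L=1.4144, (cx,cy)=(0.2284,-0.9736)
solve A·x = −loads:
  F[0-1] = -4011.3572 N (compression)
  F[0-2] = +91.5028 N (tension)
  F[1-2] = -61.0004 N (compression)
  F[1-3] = -84.1620 N (compression)
  F[2-3] = +61.5605 N (tension)
  F[2-4] = +66.1283 N (tension)
  F[3-4] = -87.0393 N (compression)
  F[3-5] = -44.9755 N (compression)
  F[4-5] = +88.0195 N (tension)
  F[4-6] = +20.0687 N (tension)
  F[5-6] = -87.8784 N (compression)
  Rx@0 = +864.7400 N
  Ry@0 = +3895.7138 N
  Ry@6 = +85.5562 N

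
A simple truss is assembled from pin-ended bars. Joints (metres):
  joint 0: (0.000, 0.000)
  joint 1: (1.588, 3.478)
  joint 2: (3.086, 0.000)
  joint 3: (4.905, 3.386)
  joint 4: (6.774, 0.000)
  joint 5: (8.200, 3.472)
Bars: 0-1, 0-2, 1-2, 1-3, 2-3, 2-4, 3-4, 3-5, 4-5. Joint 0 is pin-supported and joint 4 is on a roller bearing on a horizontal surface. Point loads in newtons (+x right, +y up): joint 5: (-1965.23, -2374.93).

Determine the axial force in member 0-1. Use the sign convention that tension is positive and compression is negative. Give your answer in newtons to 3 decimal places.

-557.706

N=6 nodes, M=9 members, R=3 reactions → 2N=12, M+R=12
member 0 (0-1): L=3.8234, (cx,cy)=(0.4153,0.9097)
member 1 (0-2): L=3.0860, (cx,cy)=(1.0000,0.0000)
member 2 (1-2): L=3.7869, (cx,cy)=(0.3956,-0.9184)
member 3 (1-3): L=3.3183, (cx,cy)=(0.9996,-0.0277)
member 4 (2-3): L=3.8437, (cx,cy)=(0.4732,0.8809)
member 5 (2-4): L=3.6880, (cx,cy)=(1.0000,0.0000)
member 6 (3-4): L=3.8676, (cx,cy)=(0.4832,-0.8755)
member 7 (3-5): L=3.2961, (cx,cy)=(0.9997,0.0261)
member 8 (4-5): L=3.7534, (cx,cy)=(0.3799,0.9250)
solve A·x = −loads:
  F[0-1] = -557.7058 N (compression)
  F[0-2] = -1733.5928 N (compression)
  F[1-2] = +566.1407 N (tension)
  F[1-3] = -455.7640 N (compression)
  F[2-3] = -590.2426 N (compression)
  F[2-4] = -1230.3111 N (compression)
  F[3-4] = +549.6531 N (tension)
  F[3-5] = -1000.8785 N (compression)
  F[4-5] = -2539.2059 N (compression)
  Rx@0 = +1965.2300 N
  Ry@0 = +507.3263 N
  Ry@4 = +1867.6037 N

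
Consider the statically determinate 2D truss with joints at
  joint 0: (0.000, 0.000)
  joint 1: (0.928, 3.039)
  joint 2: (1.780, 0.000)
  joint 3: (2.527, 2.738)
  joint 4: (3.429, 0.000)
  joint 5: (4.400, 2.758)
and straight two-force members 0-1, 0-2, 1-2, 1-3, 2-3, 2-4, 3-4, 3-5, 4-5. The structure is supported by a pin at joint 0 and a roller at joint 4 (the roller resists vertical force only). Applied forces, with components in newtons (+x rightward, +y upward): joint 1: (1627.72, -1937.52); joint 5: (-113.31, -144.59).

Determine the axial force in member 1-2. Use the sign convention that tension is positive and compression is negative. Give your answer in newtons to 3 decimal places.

-1764.307

N=6 nodes, M=9 members, R=3 reactions → 2N=12, M+R=12
member 0 (0-1): L=3.1775, (cx,cy)=(0.2921,0.9564)
member 1 (0-2): L=1.7800, (cx,cy)=(1.0000,0.0000)
member 2 (1-2): L=3.1562, (cx,cy)=(0.2699,-0.9629)
member 3 (1-3): L=1.6271, (cx,cy)=(0.9827,-0.1850)
member 4 (2-3): L=2.8381, (cx,cy)=(0.2632,0.9647)
member 5 (2-4): L=1.6490, (cx,cy)=(1.0000,0.0000)
member 6 (3-4): L=2.8828, (cx,cy)=(0.3129,-0.9498)
member 7 (3-5): L=1.8731, (cx,cy)=(0.9999,0.0107)
member 8 (4-5): L=2.9239, (cx,cy)=(0.3321,0.9432)
solve A·x = −loads:
  F[0-1] = -21.7132 N (compression)
  F[0-2] = +1520.7514 N (tension)
  F[1-2] = -1764.3074 N (compression)
  F[1-3] = -1178.1262 N (compression)
  F[2-3] = +1760.8980 N (tension)
  F[2-4] = +581.0011 N (tension)
  F[3-4] = -2018.7908 N (compression)
  F[3-5] = -62.6437 N (compression)
  F[4-5] = -152.5802 N (compression)
  Rx@0 = -1514.4100 N
  Ry@0 = +20.7666 N
  Ry@4 = +2061.3434 N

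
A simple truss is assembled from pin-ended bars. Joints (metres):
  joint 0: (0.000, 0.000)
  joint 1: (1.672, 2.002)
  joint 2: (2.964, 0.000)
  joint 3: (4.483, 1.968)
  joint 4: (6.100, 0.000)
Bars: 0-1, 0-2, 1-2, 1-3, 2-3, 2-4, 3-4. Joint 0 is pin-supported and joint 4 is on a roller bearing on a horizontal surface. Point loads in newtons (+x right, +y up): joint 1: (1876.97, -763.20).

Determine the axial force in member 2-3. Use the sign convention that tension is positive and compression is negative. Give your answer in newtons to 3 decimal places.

1022.521

N=5 nodes, M=7 members, R=3 reactions → 2N=10, M+R=10
member 0 (0-1): L=2.6084, (cx,cy)=(0.6410,0.7675)
member 1 (0-2): L=2.9640, (cx,cy)=(1.0000,0.0000)
member 2 (1-2): L=2.3827, (cx,cy)=(0.5422,-0.8402)
member 3 (1-3): L=2.8112, (cx,cy)=(0.9999,-0.0121)
member 4 (2-3): L=2.4860, (cx,cy)=(0.6110,0.7916)
member 5 (2-4): L=3.1360, (cx,cy)=(1.0000,0.0000)
member 6 (3-4): L=2.5471, (cx,cy)=(0.6348,-0.7726)
solve A·x = −loads:
  F[0-1] = +80.7881 N (tension)
  F[0-2] = +1825.1837 N (tension)
  F[1-2] = -963.3750 N (compression)
  F[1-3] = -1302.8970 N (compression)
  F[2-3] = +1022.5214 N (tension)
  F[2-4] = +678.0285 N (tension)
  F[3-4] = -1068.0308 N (compression)
  Rx@0 = -1876.9700 N
  Ry@0 = -62.0073 N
  Ry@4 = +825.2073 N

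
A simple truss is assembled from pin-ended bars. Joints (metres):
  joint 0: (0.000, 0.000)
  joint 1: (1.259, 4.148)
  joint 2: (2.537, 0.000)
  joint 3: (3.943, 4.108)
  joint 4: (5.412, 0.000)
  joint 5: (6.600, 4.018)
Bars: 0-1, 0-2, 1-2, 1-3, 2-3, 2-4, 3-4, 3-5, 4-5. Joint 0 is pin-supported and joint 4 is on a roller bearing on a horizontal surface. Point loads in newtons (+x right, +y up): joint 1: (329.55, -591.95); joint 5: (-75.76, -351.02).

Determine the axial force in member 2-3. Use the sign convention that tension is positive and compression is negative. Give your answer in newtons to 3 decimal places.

N=6 nodes, M=9 members, R=3 reactions → 2N=12, M+R=12
member 0 (0-1): L=4.3349, (cx,cy)=(0.2904,0.9569)
member 1 (0-2): L=2.5370, (cx,cy)=(1.0000,0.0000)
member 2 (1-2): L=4.3404, (cx,cy)=(0.2944,-0.9557)
member 3 (1-3): L=2.6843, (cx,cy)=(0.9999,-0.0149)
member 4 (2-3): L=4.3419, (cx,cy)=(0.3238,0.9461)
member 5 (2-4): L=2.8750, (cx,cy)=(1.0000,0.0000)
member 6 (3-4): L=4.3628, (cx,cy)=(0.3367,-0.9416)
member 7 (3-5): L=2.6585, (cx,cy)=(0.9994,-0.0339)
member 8 (4-5): L=4.1899, (cx,cy)=(0.2835,0.9590)
solve A·x = −loads:
  F[0-1] = -189.0020 N (compression)
  F[0-2] = +308.6830 N (tension)
  F[1-2] = -426.1260 N (compression)
  F[1-3] = -259.0024 N (compression)
  F[2-3] = +430.4272 N (tension)
  F[2-4] = +43.8336 N (tension)
  F[3-4] = -437.5870 N (compression)
  F[3-5] = +27.7639 N (tension)
  F[4-5] = -365.0616 N (compression)
  Rx@0 = -253.7900 N
  Ry@0 = +180.8549 N
  Ry@4 = +762.1151 N

430.427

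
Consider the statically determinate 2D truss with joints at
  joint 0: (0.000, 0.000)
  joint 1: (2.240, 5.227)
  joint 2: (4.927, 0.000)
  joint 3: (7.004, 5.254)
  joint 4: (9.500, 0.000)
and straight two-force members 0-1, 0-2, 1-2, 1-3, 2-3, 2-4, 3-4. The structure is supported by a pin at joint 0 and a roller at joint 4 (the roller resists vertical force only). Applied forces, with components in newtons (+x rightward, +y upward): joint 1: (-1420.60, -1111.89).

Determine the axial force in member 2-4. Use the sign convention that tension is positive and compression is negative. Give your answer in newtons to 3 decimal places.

N=5 nodes, M=7 members, R=3 reactions → 2N=10, M+R=10
member 0 (0-1): L=5.6868, (cx,cy)=(0.3939,0.9192)
member 1 (0-2): L=4.9270, (cx,cy)=(1.0000,0.0000)
member 2 (1-2): L=5.8772, (cx,cy)=(0.4572,-0.8894)
member 3 (1-3): L=4.7641, (cx,cy)=(1.0000,0.0057)
member 4 (2-3): L=5.6496, (cx,cy)=(0.3676,0.9300)
member 5 (2-4): L=4.5730, (cx,cy)=(1.0000,0.0000)
member 6 (3-4): L=5.8167, (cx,cy)=(0.4291,-0.9033)
solve A·x = −loads:
  F[0-1] = -1774.8352 N (compression)
  F[0-2] = -721.4958 N (compression)
  F[1-2] = +586.9615 N (tension)
  F[1-3] = +453.1499 N (tension)
  F[2-3] = -561.3353 N (compression)
  F[2-4] = -246.7767 N (compression)
  F[3-4] = +575.0952 N (tension)
  Rx@0 = +1420.6000 N
  Ry@0 = +1631.3471 N
  Ry@4 = -519.4571 N

-246.777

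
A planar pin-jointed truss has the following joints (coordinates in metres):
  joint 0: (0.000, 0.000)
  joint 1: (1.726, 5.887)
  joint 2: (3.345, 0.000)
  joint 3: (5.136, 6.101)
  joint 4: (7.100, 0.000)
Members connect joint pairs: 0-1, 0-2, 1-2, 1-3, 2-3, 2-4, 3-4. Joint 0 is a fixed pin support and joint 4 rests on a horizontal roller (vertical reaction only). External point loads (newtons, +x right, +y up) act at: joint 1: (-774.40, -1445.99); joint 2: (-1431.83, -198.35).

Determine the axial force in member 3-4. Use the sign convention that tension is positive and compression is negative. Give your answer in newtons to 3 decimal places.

207.094

N=5 nodes, M=7 members, R=3 reactions → 2N=10, M+R=10
member 0 (0-1): L=6.1348, (cx,cy)=(0.2813,0.9596)
member 1 (0-2): L=3.3450, (cx,cy)=(1.0000,0.0000)
member 2 (1-2): L=6.1056, (cx,cy)=(0.2652,-0.9642)
member 3 (1-3): L=3.4167, (cx,cy)=(0.9980,0.0626)
member 4 (2-3): L=6.3584, (cx,cy)=(0.2817,0.9595)
member 5 (2-4): L=3.7550, (cx,cy)=(1.0000,0.0000)
member 6 (3-4): L=6.4093, (cx,cy)=(0.3064,-0.9519)
solve A·x = −loads:
  F[0-1] = -1918.9859 N (compression)
  F[0-2] = -1666.3320 N (compression)
  F[1-2] = +418.2095 N (tension)
  F[1-3] = +123.8494 N (tension)
  F[2-3] = -213.5344 N (compression)
  F[2-4] = -63.4595 N (compression)
  F[3-4] = +207.0940 N (tension)
  Rx@0 = +2206.2300 N
  Ry@0 = +1841.4715 N
  Ry@4 = -197.1315 N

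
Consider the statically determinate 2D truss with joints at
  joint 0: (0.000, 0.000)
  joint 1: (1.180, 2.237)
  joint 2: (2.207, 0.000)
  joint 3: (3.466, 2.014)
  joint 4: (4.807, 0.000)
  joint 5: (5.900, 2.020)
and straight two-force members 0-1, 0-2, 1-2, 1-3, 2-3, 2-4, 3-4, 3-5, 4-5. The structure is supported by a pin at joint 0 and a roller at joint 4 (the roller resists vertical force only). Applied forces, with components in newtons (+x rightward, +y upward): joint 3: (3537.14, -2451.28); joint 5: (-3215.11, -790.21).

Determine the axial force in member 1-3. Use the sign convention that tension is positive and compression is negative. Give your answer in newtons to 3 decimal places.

-387.334

N=6 nodes, M=9 members, R=3 reactions → 2N=12, M+R=12
member 0 (0-1): L=2.5291, (cx,cy)=(0.4666,0.8845)
member 1 (0-2): L=2.2070, (cx,cy)=(1.0000,0.0000)
member 2 (1-2): L=2.4615, (cx,cy)=(0.4172,-0.9088)
member 3 (1-3): L=2.2969, (cx,cy)=(0.9953,-0.0971)
member 4 (2-3): L=2.3751, (cx,cy)=(0.5301,0.8480)
member 5 (2-4): L=2.6000, (cx,cy)=(1.0000,0.0000)
member 6 (3-4): L=2.4196, (cx,cy)=(0.5542,-0.8324)
member 7 (3-5): L=2.4340, (cx,cy)=(1.0000,0.0025)
member 8 (4-5): L=2.2967, (cx,cy)=(0.4759,0.8795)
solve A·x = −loads:
  F[0-1] = -421.9895 N (compression)
  F[0-2] = +518.9139 N (tension)
  F[1-2] = +452.0801 N (tension)
  F[1-3] = -387.3343 N (compression)
  F[2-3] = -484.5223 N (compression)
  F[2-4] = +964.3674 N (tension)
  F[3-4] = -2504.8000 N (compression)
  F[3-5] = -2791.2675 N (compression)
  F[4-5] = -890.6483 N (compression)
  Rx@0 = -322.0300 N
  Ry@0 = +373.2451 N
  Ry@4 = +2868.2449 N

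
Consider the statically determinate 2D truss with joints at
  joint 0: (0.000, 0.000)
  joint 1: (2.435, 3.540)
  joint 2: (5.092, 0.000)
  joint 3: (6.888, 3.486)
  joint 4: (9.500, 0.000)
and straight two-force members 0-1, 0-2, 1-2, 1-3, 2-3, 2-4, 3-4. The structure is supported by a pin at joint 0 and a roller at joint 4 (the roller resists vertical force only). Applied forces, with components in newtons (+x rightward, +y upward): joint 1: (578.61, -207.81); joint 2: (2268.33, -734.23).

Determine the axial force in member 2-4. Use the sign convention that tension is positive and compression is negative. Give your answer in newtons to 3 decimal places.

N=5 nodes, M=7 members, R=3 reactions → 2N=10, M+R=10
member 0 (0-1): L=4.2966, (cx,cy)=(0.5667,0.8239)
member 1 (0-2): L=5.0920, (cx,cy)=(1.0000,0.0000)
member 2 (1-2): L=4.4262, (cx,cy)=(0.6003,-0.7998)
member 3 (1-3): L=4.4533, (cx,cy)=(0.9999,-0.0121)
member 4 (2-3): L=3.9215, (cx,cy)=(0.4580,0.8890)
member 5 (2-4): L=4.4080, (cx,cy)=(1.0000,0.0000)
member 6 (3-4): L=4.3560, (cx,cy)=(0.5996,-0.8003)
solve A·x = −loads:
  F[0-1] = -339.3826 N (compression)
  F[0-2] = +3039.2771 N (tension)
  F[1-2] = +102.4076 N (tension)
  F[1-3] = -832.4824 N (compression)
  F[2-3] = +733.8118 N (tension)
  F[2-4] = +496.3404 N (tension)
  F[3-4] = -827.7408 N (compression)
  Rx@0 = -2846.9400 N
  Ry@0 = +279.6194 N
  Ry@4 = +662.4206 N

496.340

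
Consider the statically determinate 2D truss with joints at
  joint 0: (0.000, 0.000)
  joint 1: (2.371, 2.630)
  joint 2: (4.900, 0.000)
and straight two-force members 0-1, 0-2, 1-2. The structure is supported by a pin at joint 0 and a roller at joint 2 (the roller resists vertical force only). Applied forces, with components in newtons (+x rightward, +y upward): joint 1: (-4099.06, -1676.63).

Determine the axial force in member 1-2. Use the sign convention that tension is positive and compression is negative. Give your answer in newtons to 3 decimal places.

1926.749

N=3 nodes, M=3 members, R=3 reactions → 2N=6, M+R=6
member 0 (0-1): L=3.5410, (cx,cy)=(0.6696,0.7427)
member 1 (0-2): L=4.9000, (cx,cy)=(1.0000,0.0000)
member 2 (1-2): L=3.6487, (cx,cy)=(0.6931,-0.7208)
solve A·x = −loads:
  F[0-1] = -4127.2671 N (compression)
  F[0-2] = -1335.4890 N (compression)
  F[1-2] = +1926.7494 N (tension)
  Rx@0 = +4099.0600 N
  Ry@0 = +3065.4541 N
  Ry@2 = -1388.8241 N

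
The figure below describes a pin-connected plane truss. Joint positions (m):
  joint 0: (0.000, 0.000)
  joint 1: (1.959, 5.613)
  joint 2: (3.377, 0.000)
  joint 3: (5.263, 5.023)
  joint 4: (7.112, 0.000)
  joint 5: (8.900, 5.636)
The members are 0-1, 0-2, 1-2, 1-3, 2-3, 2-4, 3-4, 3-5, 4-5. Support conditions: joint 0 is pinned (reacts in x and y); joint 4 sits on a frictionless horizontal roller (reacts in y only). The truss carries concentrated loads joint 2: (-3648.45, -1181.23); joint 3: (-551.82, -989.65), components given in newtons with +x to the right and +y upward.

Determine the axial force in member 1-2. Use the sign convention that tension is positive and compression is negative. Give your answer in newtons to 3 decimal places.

1454.262

N=6 nodes, M=9 members, R=3 reactions → 2N=12, M+R=12
member 0 (0-1): L=5.9450, (cx,cy)=(0.3295,0.9441)
member 1 (0-2): L=3.3770, (cx,cy)=(1.0000,0.0000)
member 2 (1-2): L=5.7893, (cx,cy)=(0.2449,-0.9695)
member 3 (1-3): L=3.3563, (cx,cy)=(0.9844,-0.1758)
member 4 (2-3): L=5.3654, (cx,cy)=(0.3515,0.9362)
member 5 (2-4): L=3.7350, (cx,cy)=(1.0000,0.0000)
member 6 (3-4): L=5.3525, (cx,cy)=(0.3454,-0.9384)
member 7 (3-5): L=3.6883, (cx,cy)=(0.9861,0.1662)
member 8 (4-5): L=5.9128, (cx,cy)=(0.3024,0.9532)
solve A·x = −loads:
  F[0-1] = -1342.3430 N (compression)
  F[0-2] = -3757.9430 N (compression)
  F[1-2] = +1454.2621 N (tension)
  F[1-3] = -811.1551 N (compression)
  F[2-3] = -244.3275 N (compression)
  F[2-4] = +332.5874 N (tension)
  F[3-4] = -962.7779 N (compression)
  F[3-5] = +0.0000 N (tension)
  F[4-5] = -0.0000 N (compression)
  Rx@0 = +4200.2700 N
  Ry@0 = +1267.3719 N
  Ry@4 = +903.5081 N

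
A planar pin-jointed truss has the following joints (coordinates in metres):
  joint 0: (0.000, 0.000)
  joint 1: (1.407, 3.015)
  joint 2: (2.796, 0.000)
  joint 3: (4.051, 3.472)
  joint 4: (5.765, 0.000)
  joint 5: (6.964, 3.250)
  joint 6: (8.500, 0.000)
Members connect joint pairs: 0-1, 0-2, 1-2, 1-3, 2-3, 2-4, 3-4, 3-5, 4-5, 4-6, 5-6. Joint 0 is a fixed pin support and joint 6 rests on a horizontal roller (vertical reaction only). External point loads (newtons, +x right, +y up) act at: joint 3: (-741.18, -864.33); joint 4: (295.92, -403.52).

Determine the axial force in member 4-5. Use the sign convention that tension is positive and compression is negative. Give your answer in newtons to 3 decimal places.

N=7 nodes, M=11 members, R=3 reactions → 2N=14, M+R=14
member 0 (0-1): L=3.3271, (cx,cy)=(0.4229,0.9062)
member 1 (0-2): L=2.7960, (cx,cy)=(1.0000,0.0000)
member 2 (1-2): L=3.3196, (cx,cy)=(0.4184,-0.9083)
member 3 (1-3): L=2.6832, (cx,cy)=(0.9854,0.1703)
member 4 (2-3): L=3.6919, (cx,cy)=(0.3399,0.9404)
member 5 (2-4): L=2.9690, (cx,cy)=(1.0000,0.0000)
member 6 (3-4): L=3.8720, (cx,cy)=(0.4427,-0.8967)
member 7 (3-5): L=2.9214, (cx,cy)=(0.9971,-0.0760)
member 8 (4-5): L=3.4641, (cx,cy)=(0.3461,0.9382)
member 9 (4-6): L=2.7350, (cx,cy)=(1.0000,0.0000)
member 10 (5-6): L=3.5947, (cx,cy)=(0.4273,-0.9041)
solve A·x = −loads:
  F[0-1] = -976.6119 N (compression)
  F[0-2] = -32.2650 N (compression)
  F[1-2] = +829.7246 N (tension)
  F[1-3] = -771.4463 N (compression)
  F[2-3] = -801.3174 N (compression)
  F[2-4] = +587.3124 N (tension)
  F[3-4] = +49.6739 N (tension)
  F[3-5] = -314.2899 N (compression)
  F[4-5] = +382.6281 N (tension)
  F[4-6] = +180.9459 N (tension)
  F[5-6] = -423.4664 N (compression)
  Rx@0 = +445.2600 N
  Ry@0 = +884.9892 N
  Ry@6 = +382.8608 N

382.628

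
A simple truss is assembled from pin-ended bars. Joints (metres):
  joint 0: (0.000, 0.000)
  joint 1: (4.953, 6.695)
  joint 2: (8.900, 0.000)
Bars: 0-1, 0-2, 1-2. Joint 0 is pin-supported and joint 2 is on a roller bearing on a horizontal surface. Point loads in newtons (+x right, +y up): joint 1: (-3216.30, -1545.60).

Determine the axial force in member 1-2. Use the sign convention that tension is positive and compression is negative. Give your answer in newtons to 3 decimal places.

1810.107

N=3 nodes, M=3 members, R=3 reactions → 2N=6, M+R=6
member 0 (0-1): L=8.3280, (cx,cy)=(0.5947,0.8039)
member 1 (0-2): L=8.9000, (cx,cy)=(1.0000,0.0000)
member 2 (1-2): L=7.7719, (cx,cy)=(0.5079,-0.8614)
solve A·x = −loads:
  F[0-1] = -3862.2171 N (compression)
  F[0-2] = -919.2768 N (compression)
  F[1-2] = +1810.1069 N (tension)
  Rx@0 = +3216.3000 N
  Ry@0 = +3104.9002 N
  Ry@2 = -1559.3002 N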